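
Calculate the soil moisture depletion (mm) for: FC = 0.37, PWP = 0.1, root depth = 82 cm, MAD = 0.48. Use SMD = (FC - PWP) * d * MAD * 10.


SMD = (FC - PWP) * d * MAD * 10
SMD = (0.37 - 0.1) * 82 * 0.48 * 10
SMD = 0.2700 * 82 * 0.48 * 10

106.2720 mm


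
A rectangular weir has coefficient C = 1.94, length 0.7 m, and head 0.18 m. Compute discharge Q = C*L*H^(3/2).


Q = C * L * H^(3/2) = 1.94 * 0.7 * 0.18^1.5 = 1.94 * 0.7 * 0.076368

0.1037 m^3/s


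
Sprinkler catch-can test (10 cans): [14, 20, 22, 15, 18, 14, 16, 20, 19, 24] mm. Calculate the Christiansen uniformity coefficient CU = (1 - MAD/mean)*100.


mean = 18.200000 mm
MAD = 2.800000 mm
CU = (1 - 2.800000/18.200000)*100

84.6154 %


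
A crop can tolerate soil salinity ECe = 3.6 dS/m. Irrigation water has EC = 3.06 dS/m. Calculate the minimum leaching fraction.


LR = ECiw / (5*ECe - ECiw)
LR = 3.06 / (5*3.6 - 3.06)
LR = 3.06 / 14.9400

0.2048


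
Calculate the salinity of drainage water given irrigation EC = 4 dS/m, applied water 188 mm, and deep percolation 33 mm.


EC_dw = EC_iw * D_iw / D_dw
EC_dw = 4 * 188 / 33
EC_dw = 752 / 33

22.7879 dS/m


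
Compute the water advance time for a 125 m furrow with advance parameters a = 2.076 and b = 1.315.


t = (L/a)^(1/b)
t = (125/2.076)^(1/1.315)
t = 60.211946^(1/1.315)

22.5616 min


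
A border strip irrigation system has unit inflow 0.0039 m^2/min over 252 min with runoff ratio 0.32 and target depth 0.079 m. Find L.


L = q*t/((1+r)*Z)
L = 0.0039*252/((1+0.32)*0.079)
L = 0.9828/0.10428

9.4246 m


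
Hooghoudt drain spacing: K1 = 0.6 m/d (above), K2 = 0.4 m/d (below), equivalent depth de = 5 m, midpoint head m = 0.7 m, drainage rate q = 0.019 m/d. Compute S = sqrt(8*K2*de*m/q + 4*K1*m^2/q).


S^2 = 8*K2*de*m/q + 4*K1*m^2/q
S^2 = 8*0.4*5*0.7/0.019 + 4*0.6*0.7^2/0.019
S = sqrt(651.3684)

25.5219 m


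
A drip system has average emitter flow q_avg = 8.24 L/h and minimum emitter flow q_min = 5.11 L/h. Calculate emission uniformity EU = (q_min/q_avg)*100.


EU = (q_min/q_avg)*100 = (5.11/8.24)*100 = 62.0146%

62.0146 %


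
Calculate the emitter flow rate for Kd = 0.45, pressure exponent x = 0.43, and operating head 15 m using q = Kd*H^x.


q = Kd * H^x = 0.45 * 15^0.43 = 0.45 * 3.204197

1.4419 L/h


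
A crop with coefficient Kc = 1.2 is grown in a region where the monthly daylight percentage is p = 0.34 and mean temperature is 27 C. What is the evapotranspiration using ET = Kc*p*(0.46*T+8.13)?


ET = Kc * p * (0.46*T + 8.13)
ET = 1.2 * 0.34 * (0.46*27 + 8.13)
ET = 1.2 * 0.34 * 20.5500

8.3844 mm/day


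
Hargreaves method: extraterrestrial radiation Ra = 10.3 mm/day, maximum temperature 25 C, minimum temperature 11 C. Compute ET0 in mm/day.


Tmean = (Tmax + Tmin)/2 = (25 + 11)/2 = 18.0
ET0 = 0.0023 * 10.3 * (18.0 + 17.8) * sqrt(25 - 11)
ET0 = 0.0023 * 10.3 * 35.8 * 3.741657

3.1733 mm/day


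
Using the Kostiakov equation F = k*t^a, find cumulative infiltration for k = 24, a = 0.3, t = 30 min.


F = k * t^a = 24 * 30^0.3
F = 24 * 2.774191

66.5806 mm


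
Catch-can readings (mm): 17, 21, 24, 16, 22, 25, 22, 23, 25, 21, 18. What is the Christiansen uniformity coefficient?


mean = 21.272727 mm
MAD = 2.429752 mm
CU = (1 - 2.429752/21.272727)*100

88.5781 %


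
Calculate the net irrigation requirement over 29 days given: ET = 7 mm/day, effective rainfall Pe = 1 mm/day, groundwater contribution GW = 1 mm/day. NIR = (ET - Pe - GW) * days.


Daily deficit = ET - Pe - GW = 7 - 1 - 1 = 5 mm/day
NIR = 5 * 29 = 145 mm

145.0000 mm


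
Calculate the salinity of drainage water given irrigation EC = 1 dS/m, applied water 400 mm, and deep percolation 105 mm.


EC_dw = EC_iw * D_iw / D_dw
EC_dw = 1 * 400 / 105
EC_dw = 400 / 105

3.8095 dS/m


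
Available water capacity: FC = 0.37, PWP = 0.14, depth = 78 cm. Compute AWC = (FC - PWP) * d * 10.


AWC = (FC - PWP) * d * 10
AWC = (0.37 - 0.14) * 78 * 10
AWC = 0.2300 * 78 * 10

179.4000 mm


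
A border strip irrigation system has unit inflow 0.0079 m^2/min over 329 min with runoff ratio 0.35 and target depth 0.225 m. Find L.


L = q*t/((1+r)*Z)
L = 0.0079*329/((1+0.35)*0.225)
L = 2.5991/0.30375

8.5567 m


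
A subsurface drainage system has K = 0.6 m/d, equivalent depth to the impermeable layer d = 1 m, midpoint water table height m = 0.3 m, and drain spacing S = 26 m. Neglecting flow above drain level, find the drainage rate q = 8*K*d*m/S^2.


q = 8*K*d*m/S^2
q = 8*0.6*1*0.3/26^2
q = 1.4400 / 676

0.0021 m/d


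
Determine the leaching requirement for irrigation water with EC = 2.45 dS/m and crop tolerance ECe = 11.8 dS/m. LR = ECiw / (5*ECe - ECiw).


LR = ECiw / (5*ECe - ECiw)
LR = 2.45 / (5*11.8 - 2.45)
LR = 2.45 / 56.5500

0.0433


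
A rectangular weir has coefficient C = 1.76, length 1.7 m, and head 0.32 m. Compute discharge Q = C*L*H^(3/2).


Q = C * L * H^(3/2) = 1.76 * 1.7 * 0.32^1.5 = 1.76 * 1.7 * 0.181019

0.5416 m^3/s


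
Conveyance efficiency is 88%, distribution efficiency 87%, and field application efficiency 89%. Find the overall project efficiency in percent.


Ec = 0.88, Eb = 0.87, Ea = 0.89
E = 0.88 * 0.87 * 0.89 * 100 = 68.1384%

68.1384 %


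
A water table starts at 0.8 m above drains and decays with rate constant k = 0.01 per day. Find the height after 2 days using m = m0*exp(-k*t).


m = m0 * exp(-k*t)
m = 0.8 * exp(-0.01 * 2)
m = 0.8 * exp(-0.0200)

0.7842 m


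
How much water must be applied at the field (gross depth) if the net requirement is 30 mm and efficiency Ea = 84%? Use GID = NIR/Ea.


Ea = 84% = 0.84
GID = NIR / Ea = 30 / 0.84 = 35.7143 mm

35.7143 mm


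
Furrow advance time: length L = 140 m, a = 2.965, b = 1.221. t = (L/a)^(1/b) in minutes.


t = (L/a)^(1/b)
t = (140/2.965)^(1/1.221)
t = 47.217538^(1/1.221)

23.5013 min


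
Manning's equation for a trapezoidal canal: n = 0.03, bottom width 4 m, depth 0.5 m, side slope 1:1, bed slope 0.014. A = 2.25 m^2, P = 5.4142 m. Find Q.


R = A/P = 2.25/5.4142 = 0.415574
Q = (1/0.03) * 2.25 * 0.415574^(2/3) * 0.014^0.5

4.9419 m^3/s


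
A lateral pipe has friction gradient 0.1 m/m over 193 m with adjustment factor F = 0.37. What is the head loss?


hf = J * L * F = 0.1 * 193 * 0.37 = 7.1410 m

7.1410 m


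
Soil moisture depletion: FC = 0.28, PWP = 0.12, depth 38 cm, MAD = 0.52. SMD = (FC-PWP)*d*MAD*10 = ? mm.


SMD = (FC - PWP) * d * MAD * 10
SMD = (0.28 - 0.12) * 38 * 0.52 * 10
SMD = 0.1600 * 38 * 0.52 * 10

31.6160 mm


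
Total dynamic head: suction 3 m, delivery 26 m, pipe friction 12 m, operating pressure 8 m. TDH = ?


TDH = Hs + Hd + hf + Hp = 3 + 26 + 12 + 8 = 49

49 m


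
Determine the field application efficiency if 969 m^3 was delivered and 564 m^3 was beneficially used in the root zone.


Ea = V_root / V_field * 100 = 564 / 969 * 100 = 58.2043%

58.2043 %


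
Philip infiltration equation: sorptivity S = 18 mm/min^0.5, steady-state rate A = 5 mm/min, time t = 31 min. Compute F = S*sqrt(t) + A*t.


F = S*sqrt(t) + A*t
F = 18*sqrt(31) + 5*31
F = 18*5.567764 + 155

255.2198 mm


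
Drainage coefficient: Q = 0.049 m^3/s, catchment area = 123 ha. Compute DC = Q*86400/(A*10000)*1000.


DC = Q * 86400 / (A * 10000) * 1000
DC = 0.049 * 86400 / (123 * 10000) * 1000
DC = 4233600.0000 / 1230000

3.4420 mm/day


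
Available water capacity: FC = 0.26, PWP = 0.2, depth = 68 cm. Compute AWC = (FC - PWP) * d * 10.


AWC = (FC - PWP) * d * 10
AWC = (0.26 - 0.2) * 68 * 10
AWC = 0.0600 * 68 * 10

40.8000 mm


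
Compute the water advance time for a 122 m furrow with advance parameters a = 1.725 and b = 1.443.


t = (L/a)^(1/b)
t = (122/1.725)^(1/1.443)
t = 70.724638^(1/1.443)

19.1317 min


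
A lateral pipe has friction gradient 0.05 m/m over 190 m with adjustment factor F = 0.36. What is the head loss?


hf = J * L * F = 0.05 * 190 * 0.36 = 3.4200 m

3.4200 m


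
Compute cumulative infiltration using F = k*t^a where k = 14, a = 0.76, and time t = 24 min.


F = k * t^a = 14 * 24^0.76
F = 14 * 11.193362

156.7071 mm


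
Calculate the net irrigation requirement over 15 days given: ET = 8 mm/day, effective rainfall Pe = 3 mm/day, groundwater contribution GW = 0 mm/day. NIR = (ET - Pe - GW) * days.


Daily deficit = ET - Pe - GW = 8 - 3 - 0 = 5 mm/day
NIR = 5 * 15 = 75 mm

75.0000 mm


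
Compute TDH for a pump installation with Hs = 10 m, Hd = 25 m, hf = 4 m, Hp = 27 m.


TDH = Hs + Hd + hf + Hp = 10 + 25 + 4 + 27 = 66

66 m


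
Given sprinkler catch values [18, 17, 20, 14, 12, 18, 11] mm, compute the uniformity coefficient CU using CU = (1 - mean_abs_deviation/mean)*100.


mean = 15.714286 mm
MAD = 2.897959 mm
CU = (1 - 2.897959/15.714286)*100

81.5584 %


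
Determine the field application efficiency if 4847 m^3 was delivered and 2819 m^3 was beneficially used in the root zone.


Ea = V_root / V_field * 100 = 2819 / 4847 * 100 = 58.1597%

58.1597 %


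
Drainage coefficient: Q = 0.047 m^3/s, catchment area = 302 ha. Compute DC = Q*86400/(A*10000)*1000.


DC = Q * 86400 / (A * 10000) * 1000
DC = 0.047 * 86400 / (302 * 10000) * 1000
DC = 4060800.0000 / 3020000

1.3446 mm/day


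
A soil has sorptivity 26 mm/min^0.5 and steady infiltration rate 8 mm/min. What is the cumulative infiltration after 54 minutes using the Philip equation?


F = S*sqrt(t) + A*t
F = 26*sqrt(54) + 8*54
F = 26*7.348469 + 432

623.0602 mm


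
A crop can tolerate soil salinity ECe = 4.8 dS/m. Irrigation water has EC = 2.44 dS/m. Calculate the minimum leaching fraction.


LR = ECiw / (5*ECe - ECiw)
LR = 2.44 / (5*4.8 - 2.44)
LR = 2.44 / 21.5600

0.1132


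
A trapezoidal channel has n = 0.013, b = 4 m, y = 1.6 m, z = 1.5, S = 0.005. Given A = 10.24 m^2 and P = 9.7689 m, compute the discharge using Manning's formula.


R = A/P = 10.24/9.7689 = 1.048224
Q = (1/0.013) * 10.24 * 1.048224^(2/3) * 0.005^0.5

57.4748 m^3/s


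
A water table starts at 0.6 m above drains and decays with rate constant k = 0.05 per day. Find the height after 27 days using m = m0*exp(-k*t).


m = m0 * exp(-k*t)
m = 0.6 * exp(-0.05 * 27)
m = 0.6 * exp(-1.3500)

0.1555 m


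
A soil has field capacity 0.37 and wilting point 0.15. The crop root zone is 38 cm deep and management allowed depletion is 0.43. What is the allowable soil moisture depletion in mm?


SMD = (FC - PWP) * d * MAD * 10
SMD = (0.37 - 0.15) * 38 * 0.43 * 10
SMD = 0.2200 * 38 * 0.43 * 10

35.9480 mm


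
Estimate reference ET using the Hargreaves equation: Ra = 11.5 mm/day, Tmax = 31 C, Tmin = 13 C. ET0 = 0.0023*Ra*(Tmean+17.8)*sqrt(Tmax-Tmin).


Tmean = (Tmax + Tmin)/2 = (31 + 13)/2 = 22.0
ET0 = 0.0023 * 11.5 * (22.0 + 17.8) * sqrt(31 - 13)
ET0 = 0.0023 * 11.5 * 39.8 * 4.242641

4.4663 mm/day


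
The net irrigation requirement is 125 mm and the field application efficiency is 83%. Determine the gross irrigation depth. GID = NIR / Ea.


Ea = 83% = 0.83
GID = NIR / Ea = 125 / 0.83 = 150.6024 mm

150.6024 mm


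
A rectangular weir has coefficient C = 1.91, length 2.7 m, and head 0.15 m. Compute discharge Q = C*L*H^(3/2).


Q = C * L * H^(3/2) = 1.91 * 2.7 * 0.15^1.5 = 1.91 * 2.7 * 0.058095

0.2996 m^3/s


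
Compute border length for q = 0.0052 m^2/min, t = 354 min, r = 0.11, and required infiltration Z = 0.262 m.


L = q*t/((1+r)*Z)
L = 0.0052*354/((1+0.11)*0.262)
L = 1.8408/0.29082

6.3297 m


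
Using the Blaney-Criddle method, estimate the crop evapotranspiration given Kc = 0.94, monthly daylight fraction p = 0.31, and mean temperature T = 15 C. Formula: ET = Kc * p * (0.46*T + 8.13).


ET = Kc * p * (0.46*T + 8.13)
ET = 0.94 * 0.31 * (0.46*15 + 8.13)
ET = 0.94 * 0.31 * 15.0300

4.3797 mm/day


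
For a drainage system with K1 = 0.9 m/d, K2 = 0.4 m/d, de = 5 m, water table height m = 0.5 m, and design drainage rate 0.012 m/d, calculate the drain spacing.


S^2 = 8*K2*de*m/q + 4*K1*m^2/q
S^2 = 8*0.4*5*0.5/0.012 + 4*0.9*0.5^2/0.012
S = sqrt(741.6667)

27.2336 m


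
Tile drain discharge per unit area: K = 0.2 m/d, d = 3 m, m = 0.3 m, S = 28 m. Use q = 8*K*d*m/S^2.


q = 8*K*d*m/S^2
q = 8*0.2*3*0.3/28^2
q = 1.4400 / 784

0.0018 m/d


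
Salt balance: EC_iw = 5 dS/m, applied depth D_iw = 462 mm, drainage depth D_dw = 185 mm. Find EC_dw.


EC_dw = EC_iw * D_iw / D_dw
EC_dw = 5 * 462 / 185
EC_dw = 2310 / 185

12.4865 dS/m


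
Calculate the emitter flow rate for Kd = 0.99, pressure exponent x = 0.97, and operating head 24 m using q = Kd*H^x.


q = Kd * H^x = 0.99 * 24^0.97 = 0.99 * 21.817496

21.5993 L/h


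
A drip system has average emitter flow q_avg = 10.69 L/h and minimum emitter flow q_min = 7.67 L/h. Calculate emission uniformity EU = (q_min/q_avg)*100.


EU = (q_min/q_avg)*100 = (7.67/10.69)*100 = 71.7493%

71.7493 %


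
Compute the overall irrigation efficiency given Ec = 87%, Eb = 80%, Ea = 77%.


Ec = 0.87, Eb = 0.8, Ea = 0.77
E = 0.87 * 0.8 * 0.77 * 100 = 53.5920%

53.5920 %


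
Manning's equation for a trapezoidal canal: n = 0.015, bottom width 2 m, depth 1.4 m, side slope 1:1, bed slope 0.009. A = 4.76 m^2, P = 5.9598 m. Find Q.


R = A/P = 4.76/5.9598 = 0.798685
Q = (1/0.015) * 4.76 * 0.798685^(2/3) * 0.009^0.5

25.9152 m^3/s


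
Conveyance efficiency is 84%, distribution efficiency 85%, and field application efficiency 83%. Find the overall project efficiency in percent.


Ec = 0.84, Eb = 0.85, Ea = 0.83
E = 0.84 * 0.85 * 0.83 * 100 = 59.2620%

59.2620 %


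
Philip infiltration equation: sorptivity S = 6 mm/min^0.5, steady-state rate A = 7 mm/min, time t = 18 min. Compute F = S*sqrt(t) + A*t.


F = S*sqrt(t) + A*t
F = 6*sqrt(18) + 7*18
F = 6*4.242641 + 126

151.4558 mm


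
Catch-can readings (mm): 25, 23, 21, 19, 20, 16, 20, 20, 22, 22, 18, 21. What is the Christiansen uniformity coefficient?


mean = 20.583333 mm
MAD = 1.750000 mm
CU = (1 - 1.750000/20.583333)*100

91.4980 %


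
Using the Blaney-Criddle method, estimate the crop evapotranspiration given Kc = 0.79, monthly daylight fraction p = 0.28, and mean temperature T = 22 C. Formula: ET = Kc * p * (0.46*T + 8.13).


ET = Kc * p * (0.46*T + 8.13)
ET = 0.79 * 0.28 * (0.46*22 + 8.13)
ET = 0.79 * 0.28 * 18.2500

4.0369 mm/day


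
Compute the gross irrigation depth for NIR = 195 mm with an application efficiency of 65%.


Ea = 65% = 0.65
GID = NIR / Ea = 195 / 0.65 = 300.0000 mm

300.0000 mm


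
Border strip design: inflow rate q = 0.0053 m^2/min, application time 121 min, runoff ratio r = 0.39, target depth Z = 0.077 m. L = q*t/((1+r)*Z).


L = q*t/((1+r)*Z)
L = 0.0053*121/((1+0.39)*0.077)
L = 0.6413/0.10703

5.9918 m


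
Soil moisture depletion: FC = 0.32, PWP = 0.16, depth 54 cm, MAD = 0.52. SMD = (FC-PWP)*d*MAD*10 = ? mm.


SMD = (FC - PWP) * d * MAD * 10
SMD = (0.32 - 0.16) * 54 * 0.52 * 10
SMD = 0.1600 * 54 * 0.52 * 10

44.9280 mm


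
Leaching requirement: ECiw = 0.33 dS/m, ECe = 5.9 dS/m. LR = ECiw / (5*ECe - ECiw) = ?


LR = ECiw / (5*ECe - ECiw)
LR = 0.33 / (5*5.9 - 0.33)
LR = 0.33 / 29.1700

0.0113


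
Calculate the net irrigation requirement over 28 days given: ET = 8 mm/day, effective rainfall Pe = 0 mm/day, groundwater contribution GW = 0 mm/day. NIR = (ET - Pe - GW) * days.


Daily deficit = ET - Pe - GW = 8 - 0 - 0 = 8 mm/day
NIR = 8 * 28 = 224 mm

224.0000 mm


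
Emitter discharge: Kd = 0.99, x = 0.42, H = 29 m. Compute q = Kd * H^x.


q = Kd * H^x = 0.99 * 29^0.42 = 0.99 * 4.113459

4.0723 L/h


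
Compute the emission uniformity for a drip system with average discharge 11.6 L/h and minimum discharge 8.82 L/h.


EU = (q_min/q_avg)*100 = (8.82/11.6)*100 = 76.0345%

76.0345 %


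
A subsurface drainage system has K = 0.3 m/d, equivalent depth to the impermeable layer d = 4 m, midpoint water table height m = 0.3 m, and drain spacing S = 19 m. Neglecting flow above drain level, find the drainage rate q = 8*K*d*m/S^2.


q = 8*K*d*m/S^2
q = 8*0.3*4*0.3/19^2
q = 2.8800 / 361

0.0080 m/d


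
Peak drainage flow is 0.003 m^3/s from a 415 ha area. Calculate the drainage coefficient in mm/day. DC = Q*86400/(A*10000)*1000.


DC = Q * 86400 / (A * 10000) * 1000
DC = 0.003 * 86400 / (415 * 10000) * 1000
DC = 259200.0000 / 4150000

0.0625 mm/day


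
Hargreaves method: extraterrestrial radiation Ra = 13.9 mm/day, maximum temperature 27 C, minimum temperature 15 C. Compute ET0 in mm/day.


Tmean = (Tmax + Tmin)/2 = (27 + 15)/2 = 21.0
ET0 = 0.0023 * 13.9 * (21.0 + 17.8) * sqrt(27 - 15)
ET0 = 0.0023 * 13.9 * 38.8 * 3.464102

4.2970 mm/day


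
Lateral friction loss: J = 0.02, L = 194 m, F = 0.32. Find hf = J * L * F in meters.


hf = J * L * F = 0.02 * 194 * 0.32 = 1.2416 m

1.2416 m


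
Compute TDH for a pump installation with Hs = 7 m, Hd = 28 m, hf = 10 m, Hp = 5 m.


TDH = Hs + Hd + hf + Hp = 7 + 28 + 10 + 5 = 50

50 m


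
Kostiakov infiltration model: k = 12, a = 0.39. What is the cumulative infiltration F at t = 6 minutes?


F = k * t^a = 12 * 6^0.39
F = 12 * 2.011310

24.1357 mm


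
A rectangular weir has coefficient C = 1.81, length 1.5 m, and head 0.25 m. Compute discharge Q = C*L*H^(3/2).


Q = C * L * H^(3/2) = 1.81 * 1.5 * 0.25^1.5 = 1.81 * 1.5 * 0.125000

0.3394 m^3/s


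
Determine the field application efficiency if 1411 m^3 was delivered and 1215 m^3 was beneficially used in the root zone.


Ea = V_root / V_field * 100 = 1215 / 1411 * 100 = 86.1091%

86.1091 %


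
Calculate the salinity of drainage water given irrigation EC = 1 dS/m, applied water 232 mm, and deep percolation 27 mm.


EC_dw = EC_iw * D_iw / D_dw
EC_dw = 1 * 232 / 27
EC_dw = 232 / 27

8.5926 dS/m


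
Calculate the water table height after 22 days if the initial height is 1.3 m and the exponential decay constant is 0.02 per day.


m = m0 * exp(-k*t)
m = 1.3 * exp(-0.02 * 22)
m = 1.3 * exp(-0.4400)

0.8372 m


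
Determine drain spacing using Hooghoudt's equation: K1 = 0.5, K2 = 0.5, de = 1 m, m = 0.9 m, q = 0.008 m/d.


S^2 = 8*K2*de*m/q + 4*K1*m^2/q
S^2 = 8*0.5*1*0.9/0.008 + 4*0.5*0.9^2/0.008
S = sqrt(652.5000)

25.5441 m


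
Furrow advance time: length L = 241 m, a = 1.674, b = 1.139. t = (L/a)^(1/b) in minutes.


t = (L/a)^(1/b)
t = (241/1.674)^(1/1.139)
t = 143.966547^(1/1.139)

78.5008 min


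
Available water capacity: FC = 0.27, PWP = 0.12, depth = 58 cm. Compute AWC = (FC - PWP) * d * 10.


AWC = (FC - PWP) * d * 10
AWC = (0.27 - 0.12) * 58 * 10
AWC = 0.1500 * 58 * 10

87.0000 mm


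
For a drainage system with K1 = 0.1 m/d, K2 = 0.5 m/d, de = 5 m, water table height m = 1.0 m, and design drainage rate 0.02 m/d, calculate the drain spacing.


S^2 = 8*K2*de*m/q + 4*K1*m^2/q
S^2 = 8*0.5*5*1.0/0.02 + 4*0.1*1.0^2/0.02
S = sqrt(1020.0000)

31.9374 m


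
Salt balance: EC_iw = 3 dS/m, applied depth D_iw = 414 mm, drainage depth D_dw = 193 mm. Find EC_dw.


EC_dw = EC_iw * D_iw / D_dw
EC_dw = 3 * 414 / 193
EC_dw = 1242 / 193

6.4352 dS/m


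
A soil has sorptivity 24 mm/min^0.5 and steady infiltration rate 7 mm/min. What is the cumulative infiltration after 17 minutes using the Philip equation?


F = S*sqrt(t) + A*t
F = 24*sqrt(17) + 7*17
F = 24*4.123106 + 119

217.9545 mm


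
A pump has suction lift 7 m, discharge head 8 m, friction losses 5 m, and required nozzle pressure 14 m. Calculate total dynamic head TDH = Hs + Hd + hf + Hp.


TDH = Hs + Hd + hf + Hp = 7 + 8 + 5 + 14 = 34

34 m


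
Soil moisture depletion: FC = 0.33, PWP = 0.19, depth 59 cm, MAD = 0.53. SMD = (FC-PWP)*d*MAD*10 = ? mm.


SMD = (FC - PWP) * d * MAD * 10
SMD = (0.33 - 0.19) * 59 * 0.53 * 10
SMD = 0.1400 * 59 * 0.53 * 10

43.7780 mm


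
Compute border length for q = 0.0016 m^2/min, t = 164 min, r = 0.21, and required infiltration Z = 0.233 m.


L = q*t/((1+r)*Z)
L = 0.0016*164/((1+0.21)*0.233)
L = 0.2624/0.28193

0.9307 m


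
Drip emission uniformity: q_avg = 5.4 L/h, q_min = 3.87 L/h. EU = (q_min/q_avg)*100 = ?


EU = (q_min/q_avg)*100 = (3.87/5.4)*100 = 71.6667%

71.6667 %


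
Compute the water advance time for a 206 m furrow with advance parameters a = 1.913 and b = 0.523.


t = (L/a)^(1/b)
t = (206/1.913)^(1/0.523)
t = 107.684266^(1/0.523)

7683.6639 min


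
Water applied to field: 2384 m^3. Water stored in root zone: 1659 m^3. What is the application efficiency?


Ea = V_root / V_field * 100 = 1659 / 2384 * 100 = 69.5889%

69.5889 %


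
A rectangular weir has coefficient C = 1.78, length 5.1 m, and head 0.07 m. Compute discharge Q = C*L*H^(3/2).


Q = C * L * H^(3/2) = 1.78 * 5.1 * 0.07^1.5 = 1.78 * 5.1 * 0.018520

0.1681 m^3/s


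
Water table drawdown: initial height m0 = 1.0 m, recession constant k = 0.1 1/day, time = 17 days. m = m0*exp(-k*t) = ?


m = m0 * exp(-k*t)
m = 1.0 * exp(-0.1 * 17)
m = 1.0 * exp(-1.7000)

0.1827 m


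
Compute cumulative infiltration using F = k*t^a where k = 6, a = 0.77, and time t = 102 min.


F = k * t^a = 6 * 102^0.77
F = 6 * 35.206442

211.2387 mm


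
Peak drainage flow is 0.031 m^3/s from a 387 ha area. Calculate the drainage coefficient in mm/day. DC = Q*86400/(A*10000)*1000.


DC = Q * 86400 / (A * 10000) * 1000
DC = 0.031 * 86400 / (387 * 10000) * 1000
DC = 2678400.0000 / 3870000

0.6921 mm/day


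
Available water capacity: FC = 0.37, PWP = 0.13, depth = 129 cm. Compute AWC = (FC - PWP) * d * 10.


AWC = (FC - PWP) * d * 10
AWC = (0.37 - 0.13) * 129 * 10
AWC = 0.2400 * 129 * 10

309.6000 mm


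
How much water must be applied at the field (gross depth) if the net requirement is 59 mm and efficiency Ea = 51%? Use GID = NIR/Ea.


Ea = 51% = 0.51
GID = NIR / Ea = 59 / 0.51 = 115.6863 mm

115.6863 mm


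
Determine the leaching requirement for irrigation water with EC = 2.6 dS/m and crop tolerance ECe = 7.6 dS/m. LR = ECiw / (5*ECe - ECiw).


LR = ECiw / (5*ECe - ECiw)
LR = 2.6 / (5*7.6 - 2.6)
LR = 2.6 / 35.4000

0.0734


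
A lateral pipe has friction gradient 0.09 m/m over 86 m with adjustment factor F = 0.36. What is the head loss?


hf = J * L * F = 0.09 * 86 * 0.36 = 2.7864 m

2.7864 m


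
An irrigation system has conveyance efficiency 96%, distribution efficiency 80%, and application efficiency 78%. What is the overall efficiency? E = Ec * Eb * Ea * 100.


Ec = 0.96, Eb = 0.8, Ea = 0.78
E = 0.96 * 0.8 * 0.78 * 100 = 59.9040%

59.9040 %


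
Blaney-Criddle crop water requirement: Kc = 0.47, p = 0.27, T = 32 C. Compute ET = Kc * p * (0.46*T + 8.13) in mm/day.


ET = Kc * p * (0.46*T + 8.13)
ET = 0.47 * 0.27 * (0.46*32 + 8.13)
ET = 0.47 * 0.27 * 22.8500

2.8997 mm/day


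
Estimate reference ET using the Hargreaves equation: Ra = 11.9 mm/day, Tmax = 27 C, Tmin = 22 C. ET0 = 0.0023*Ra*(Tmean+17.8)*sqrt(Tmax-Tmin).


Tmean = (Tmax + Tmin)/2 = (27 + 22)/2 = 24.5
ET0 = 0.0023 * 11.9 * (24.5 + 17.8) * sqrt(27 - 22)
ET0 = 0.0023 * 11.9 * 42.3 * 2.236068

2.5888 mm/day


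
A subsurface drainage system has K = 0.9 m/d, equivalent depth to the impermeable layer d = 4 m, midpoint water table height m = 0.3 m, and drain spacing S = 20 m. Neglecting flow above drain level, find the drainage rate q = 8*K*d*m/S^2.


q = 8*K*d*m/S^2
q = 8*0.9*4*0.3/20^2
q = 8.6400 / 400

0.0216 m/d


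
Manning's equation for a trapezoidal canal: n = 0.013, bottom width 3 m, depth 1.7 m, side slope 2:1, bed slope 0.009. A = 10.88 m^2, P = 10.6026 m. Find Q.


R = A/P = 10.88/10.6026 = 1.026163
Q = (1/0.013) * 10.88 * 1.026163^(2/3) * 0.009^0.5

80.7764 m^3/s


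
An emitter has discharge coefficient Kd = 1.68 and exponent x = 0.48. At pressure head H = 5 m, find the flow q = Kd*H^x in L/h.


q = Kd * H^x = 1.68 * 5^0.48 = 1.68 * 2.165238

3.6376 L/h


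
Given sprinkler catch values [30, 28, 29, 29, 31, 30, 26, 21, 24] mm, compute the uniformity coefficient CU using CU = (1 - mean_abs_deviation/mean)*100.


mean = 27.555556 mm
MAD = 2.592593 mm
CU = (1 - 2.592593/27.555556)*100

90.5914 %


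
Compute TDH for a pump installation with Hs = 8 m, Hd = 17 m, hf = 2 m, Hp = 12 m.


TDH = Hs + Hd + hf + Hp = 8 + 17 + 2 + 12 = 39

39 m


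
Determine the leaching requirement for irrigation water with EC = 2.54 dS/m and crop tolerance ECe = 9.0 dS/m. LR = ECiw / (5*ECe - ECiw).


LR = ECiw / (5*ECe - ECiw)
LR = 2.54 / (5*9.0 - 2.54)
LR = 2.54 / 42.4600

0.0598


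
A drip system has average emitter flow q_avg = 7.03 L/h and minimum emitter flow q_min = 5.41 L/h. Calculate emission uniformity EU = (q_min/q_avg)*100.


EU = (q_min/q_avg)*100 = (5.41/7.03)*100 = 76.9559%

76.9559 %


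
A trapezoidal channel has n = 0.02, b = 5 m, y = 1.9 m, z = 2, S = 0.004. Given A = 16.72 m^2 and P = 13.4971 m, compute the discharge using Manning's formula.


R = A/P = 16.72/13.4971 = 1.238785
Q = (1/0.02) * 16.72 * 1.238785^(2/3) * 0.004^0.5

60.9865 m^3/s


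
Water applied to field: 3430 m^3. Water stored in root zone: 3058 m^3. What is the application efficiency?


Ea = V_root / V_field * 100 = 3058 / 3430 * 100 = 89.1545%

89.1545 %


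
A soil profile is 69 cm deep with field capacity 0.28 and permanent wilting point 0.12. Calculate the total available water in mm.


AWC = (FC - PWP) * d * 10
AWC = (0.28 - 0.12) * 69 * 10
AWC = 0.1600 * 69 * 10

110.4000 mm


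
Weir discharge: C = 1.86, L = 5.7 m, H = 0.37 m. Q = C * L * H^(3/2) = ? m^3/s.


Q = C * L * H^(3/2) = 1.86 * 5.7 * 0.37^1.5 = 1.86 * 5.7 * 0.225062

2.3861 m^3/s


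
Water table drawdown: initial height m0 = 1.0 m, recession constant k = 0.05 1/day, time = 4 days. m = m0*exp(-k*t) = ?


m = m0 * exp(-k*t)
m = 1.0 * exp(-0.05 * 4)
m = 1.0 * exp(-0.2000)

0.8187 m


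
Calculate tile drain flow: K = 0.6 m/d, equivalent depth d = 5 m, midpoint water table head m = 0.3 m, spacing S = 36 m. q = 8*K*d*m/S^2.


q = 8*K*d*m/S^2
q = 8*0.6*5*0.3/36^2
q = 7.2000 / 1296

0.0056 m/d


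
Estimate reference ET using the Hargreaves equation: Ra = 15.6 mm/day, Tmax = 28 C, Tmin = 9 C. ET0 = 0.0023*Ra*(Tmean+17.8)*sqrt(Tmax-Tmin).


Tmean = (Tmax + Tmin)/2 = (28 + 9)/2 = 18.5
ET0 = 0.0023 * 15.6 * (18.5 + 17.8) * sqrt(28 - 9)
ET0 = 0.0023 * 15.6 * 36.3 * 4.358899

5.6772 mm/day


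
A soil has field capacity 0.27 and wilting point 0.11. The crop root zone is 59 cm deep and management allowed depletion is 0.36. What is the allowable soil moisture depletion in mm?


SMD = (FC - PWP) * d * MAD * 10
SMD = (0.27 - 0.11) * 59 * 0.36 * 10
SMD = 0.1600 * 59 * 0.36 * 10

33.9840 mm


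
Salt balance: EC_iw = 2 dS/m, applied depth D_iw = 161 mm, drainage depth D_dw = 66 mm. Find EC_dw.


EC_dw = EC_iw * D_iw / D_dw
EC_dw = 2 * 161 / 66
EC_dw = 322 / 66

4.8788 dS/m


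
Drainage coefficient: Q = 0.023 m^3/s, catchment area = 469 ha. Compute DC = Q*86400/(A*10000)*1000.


DC = Q * 86400 / (A * 10000) * 1000
DC = 0.023 * 86400 / (469 * 10000) * 1000
DC = 1987200.0000 / 4690000

0.4237 mm/day


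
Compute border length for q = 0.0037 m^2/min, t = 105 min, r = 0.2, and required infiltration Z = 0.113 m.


L = q*t/((1+r)*Z)
L = 0.0037*105/((1+0.2)*0.113)
L = 0.3885/0.1356

2.8650 m


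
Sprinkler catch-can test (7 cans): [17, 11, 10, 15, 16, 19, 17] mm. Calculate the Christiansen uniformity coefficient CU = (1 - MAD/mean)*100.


mean = 15.000000 mm
MAD = 2.571429 mm
CU = (1 - 2.571429/15.000000)*100

82.8571 %


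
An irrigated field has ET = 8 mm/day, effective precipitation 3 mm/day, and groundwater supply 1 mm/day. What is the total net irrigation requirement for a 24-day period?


Daily deficit = ET - Pe - GW = 8 - 3 - 1 = 4 mm/day
NIR = 4 * 24 = 96 mm

96.0000 mm


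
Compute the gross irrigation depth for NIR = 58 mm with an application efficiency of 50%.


Ea = 50% = 0.5
GID = NIR / Ea = 58 / 0.5 = 116.0000 mm

116.0000 mm


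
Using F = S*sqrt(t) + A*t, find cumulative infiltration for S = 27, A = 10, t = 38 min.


F = S*sqrt(t) + A*t
F = 27*sqrt(38) + 10*38
F = 27*6.164414 + 380

546.4392 mm


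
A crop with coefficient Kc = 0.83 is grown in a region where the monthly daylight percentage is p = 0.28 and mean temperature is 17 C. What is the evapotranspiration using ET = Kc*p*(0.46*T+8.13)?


ET = Kc * p * (0.46*T + 8.13)
ET = 0.83 * 0.28 * (0.46*17 + 8.13)
ET = 0.83 * 0.28 * 15.9500

3.7068 mm/day


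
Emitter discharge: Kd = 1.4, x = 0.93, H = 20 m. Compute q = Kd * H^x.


q = Kd * H^x = 1.4 * 20^0.93 = 1.4 * 16.216529

22.7031 L/h


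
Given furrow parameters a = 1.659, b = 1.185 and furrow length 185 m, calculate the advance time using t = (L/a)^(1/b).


t = (L/a)^(1/b)
t = (185/1.659)^(1/1.185)
t = 111.512960^(1/1.185)

53.4196 min


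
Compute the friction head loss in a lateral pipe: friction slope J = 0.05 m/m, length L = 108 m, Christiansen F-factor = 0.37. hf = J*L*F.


hf = J * L * F = 0.05 * 108 * 0.37 = 1.9980 m

1.9980 m


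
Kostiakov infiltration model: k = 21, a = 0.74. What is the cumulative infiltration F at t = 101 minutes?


F = k * t^a = 21 * 101^0.74
F = 21 * 30.422704

638.8768 mm


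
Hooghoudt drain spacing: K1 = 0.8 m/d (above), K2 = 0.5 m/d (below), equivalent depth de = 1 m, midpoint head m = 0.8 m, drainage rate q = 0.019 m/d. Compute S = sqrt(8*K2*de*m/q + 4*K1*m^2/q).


S^2 = 8*K2*de*m/q + 4*K1*m^2/q
S^2 = 8*0.5*1*0.8/0.019 + 4*0.8*0.8^2/0.019
S = sqrt(276.2105)

16.6196 m


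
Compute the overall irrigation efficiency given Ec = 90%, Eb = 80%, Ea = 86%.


Ec = 0.9, Eb = 0.8, Ea = 0.86
E = 0.9 * 0.8 * 0.86 * 100 = 61.9200%

61.9200 %


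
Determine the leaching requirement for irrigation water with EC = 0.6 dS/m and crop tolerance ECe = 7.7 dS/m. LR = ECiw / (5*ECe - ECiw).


LR = ECiw / (5*ECe - ECiw)
LR = 0.6 / (5*7.7 - 0.6)
LR = 0.6 / 37.9000

0.0158


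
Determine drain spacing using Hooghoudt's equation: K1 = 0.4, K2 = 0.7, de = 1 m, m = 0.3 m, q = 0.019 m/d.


S^2 = 8*K2*de*m/q + 4*K1*m^2/q
S^2 = 8*0.7*1*0.3/0.019 + 4*0.4*0.3^2/0.019
S = sqrt(96.0000)

9.7980 m


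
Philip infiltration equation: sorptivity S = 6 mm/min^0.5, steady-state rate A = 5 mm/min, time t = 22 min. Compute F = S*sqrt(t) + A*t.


F = S*sqrt(t) + A*t
F = 6*sqrt(22) + 5*22
F = 6*4.690416 + 110

138.1425 mm


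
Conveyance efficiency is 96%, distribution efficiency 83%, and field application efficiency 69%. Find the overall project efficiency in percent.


Ec = 0.96, Eb = 0.83, Ea = 0.69
E = 0.96 * 0.83 * 0.69 * 100 = 54.9792%

54.9792 %


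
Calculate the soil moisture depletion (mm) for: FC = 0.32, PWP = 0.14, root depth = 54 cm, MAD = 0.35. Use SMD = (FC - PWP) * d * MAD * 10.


SMD = (FC - PWP) * d * MAD * 10
SMD = (0.32 - 0.14) * 54 * 0.35 * 10
SMD = 0.1800 * 54 * 0.35 * 10

34.0200 mm


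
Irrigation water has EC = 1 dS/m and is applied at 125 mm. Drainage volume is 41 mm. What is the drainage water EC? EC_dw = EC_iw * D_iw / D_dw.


EC_dw = EC_iw * D_iw / D_dw
EC_dw = 1 * 125 / 41
EC_dw = 125 / 41

3.0488 dS/m


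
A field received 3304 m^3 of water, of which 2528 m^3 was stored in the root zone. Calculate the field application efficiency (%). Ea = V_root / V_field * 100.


Ea = V_root / V_field * 100 = 2528 / 3304 * 100 = 76.5133%

76.5133 %


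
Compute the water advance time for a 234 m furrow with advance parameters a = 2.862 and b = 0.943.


t = (L/a)^(1/b)
t = (234/2.862)^(1/0.943)
t = 81.761006^(1/0.943)

106.6967 min


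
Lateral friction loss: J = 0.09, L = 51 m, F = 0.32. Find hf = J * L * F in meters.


hf = J * L * F = 0.09 * 51 * 0.32 = 1.4688 m

1.4688 m


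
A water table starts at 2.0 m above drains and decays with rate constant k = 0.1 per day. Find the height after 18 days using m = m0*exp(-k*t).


m = m0 * exp(-k*t)
m = 2.0 * exp(-0.1 * 18)
m = 2.0 * exp(-1.8000)

0.3306 m


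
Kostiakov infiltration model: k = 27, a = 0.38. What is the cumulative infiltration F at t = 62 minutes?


F = k * t^a = 27 * 62^0.38
F = 27 * 4.798537

129.5605 mm


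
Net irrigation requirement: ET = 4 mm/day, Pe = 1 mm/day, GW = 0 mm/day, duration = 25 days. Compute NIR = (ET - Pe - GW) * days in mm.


Daily deficit = ET - Pe - GW = 4 - 1 - 0 = 3 mm/day
NIR = 3 * 25 = 75 mm

75.0000 mm


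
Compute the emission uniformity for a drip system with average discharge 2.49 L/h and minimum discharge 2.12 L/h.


EU = (q_min/q_avg)*100 = (2.12/2.49)*100 = 85.1406%

85.1406 %


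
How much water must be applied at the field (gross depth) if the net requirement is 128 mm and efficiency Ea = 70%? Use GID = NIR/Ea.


Ea = 70% = 0.7
GID = NIR / Ea = 128 / 0.7 = 182.8571 mm

182.8571 mm


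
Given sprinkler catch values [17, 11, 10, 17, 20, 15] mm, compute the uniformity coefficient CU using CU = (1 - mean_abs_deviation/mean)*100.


mean = 15.000000 mm
MAD = 3.000000 mm
CU = (1 - 3.000000/15.000000)*100

80.0000 %


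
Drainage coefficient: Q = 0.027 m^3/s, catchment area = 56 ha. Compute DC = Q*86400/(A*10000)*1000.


DC = Q * 86400 / (A * 10000) * 1000
DC = 0.027 * 86400 / (56 * 10000) * 1000
DC = 2332800.0000 / 560000

4.1657 mm/day


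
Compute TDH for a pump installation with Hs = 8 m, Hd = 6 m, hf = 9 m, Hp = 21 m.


TDH = Hs + Hd + hf + Hp = 8 + 6 + 9 + 21 = 44

44 m


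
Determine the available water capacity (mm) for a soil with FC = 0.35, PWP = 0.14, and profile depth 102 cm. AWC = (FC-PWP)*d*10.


AWC = (FC - PWP) * d * 10
AWC = (0.35 - 0.14) * 102 * 10
AWC = 0.2100 * 102 * 10

214.2000 mm


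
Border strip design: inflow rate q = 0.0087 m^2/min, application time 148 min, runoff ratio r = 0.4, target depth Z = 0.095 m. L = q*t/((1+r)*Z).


L = q*t/((1+r)*Z)
L = 0.0087*148/((1+0.4)*0.095)
L = 1.2876/0.133

9.6812 m


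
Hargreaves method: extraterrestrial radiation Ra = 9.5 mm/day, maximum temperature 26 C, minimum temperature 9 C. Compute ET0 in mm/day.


Tmean = (Tmax + Tmin)/2 = (26 + 9)/2 = 17.5
ET0 = 0.0023 * 9.5 * (17.5 + 17.8) * sqrt(26 - 9)
ET0 = 0.0023 * 9.5 * 35.3 * 4.123106

3.1802 mm/day


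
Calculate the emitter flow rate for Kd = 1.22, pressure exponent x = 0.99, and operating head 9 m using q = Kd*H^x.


q = Kd * H^x = 1.22 * 9^0.99 = 1.22 * 8.804406

10.7414 L/h


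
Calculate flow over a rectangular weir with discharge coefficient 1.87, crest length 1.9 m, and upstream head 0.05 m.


Q = C * L * H^(3/2) = 1.87 * 1.9 * 0.05^1.5 = 1.87 * 1.9 * 0.011180

0.0397 m^3/s


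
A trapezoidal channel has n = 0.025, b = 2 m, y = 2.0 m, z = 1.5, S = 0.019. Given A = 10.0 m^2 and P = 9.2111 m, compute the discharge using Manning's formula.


R = A/P = 10.0/9.2111 = 1.085647
Q = (1/0.025) * 10.0 * 1.085647^(2/3) * 0.019^0.5

58.2411 m^3/s


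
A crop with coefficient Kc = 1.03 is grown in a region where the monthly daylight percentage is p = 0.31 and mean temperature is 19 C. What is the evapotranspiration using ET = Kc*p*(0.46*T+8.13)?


ET = Kc * p * (0.46*T + 8.13)
ET = 1.03 * 0.31 * (0.46*19 + 8.13)
ET = 1.03 * 0.31 * 16.8700

5.3866 mm/day


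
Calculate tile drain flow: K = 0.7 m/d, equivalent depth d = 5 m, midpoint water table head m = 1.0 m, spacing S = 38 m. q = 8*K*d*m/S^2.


q = 8*K*d*m/S^2
q = 8*0.7*5*1.0/38^2
q = 28.0000 / 1444

0.0194 m/d


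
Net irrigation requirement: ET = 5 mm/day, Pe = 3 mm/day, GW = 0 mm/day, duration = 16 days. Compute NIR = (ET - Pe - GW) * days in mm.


Daily deficit = ET - Pe - GW = 5 - 3 - 0 = 2 mm/day
NIR = 2 * 16 = 32 mm

32.0000 mm


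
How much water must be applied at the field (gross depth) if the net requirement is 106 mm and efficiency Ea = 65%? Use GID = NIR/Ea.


Ea = 65% = 0.65
GID = NIR / Ea = 106 / 0.65 = 163.0769 mm

163.0769 mm


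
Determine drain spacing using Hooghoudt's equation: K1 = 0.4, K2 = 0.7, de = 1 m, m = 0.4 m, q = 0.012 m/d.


S^2 = 8*K2*de*m/q + 4*K1*m^2/q
S^2 = 8*0.7*1*0.4/0.012 + 4*0.4*0.4^2/0.012
S = sqrt(208.0000)

14.4222 m


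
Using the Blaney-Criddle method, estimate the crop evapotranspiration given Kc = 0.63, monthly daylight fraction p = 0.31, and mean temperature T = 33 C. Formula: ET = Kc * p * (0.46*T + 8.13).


ET = Kc * p * (0.46*T + 8.13)
ET = 0.63 * 0.31 * (0.46*33 + 8.13)
ET = 0.63 * 0.31 * 23.3100

4.5524 mm/day


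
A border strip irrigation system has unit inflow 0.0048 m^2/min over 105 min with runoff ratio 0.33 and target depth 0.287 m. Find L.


L = q*t/((1+r)*Z)
L = 0.0048*105/((1+0.33)*0.287)
L = 0.504/0.38171

1.3204 m


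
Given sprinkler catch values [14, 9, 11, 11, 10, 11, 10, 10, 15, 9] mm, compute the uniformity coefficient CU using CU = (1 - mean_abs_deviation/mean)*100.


mean = 11.000000 mm
MAD = 1.400000 mm
CU = (1 - 1.400000/11.000000)*100

87.2727 %


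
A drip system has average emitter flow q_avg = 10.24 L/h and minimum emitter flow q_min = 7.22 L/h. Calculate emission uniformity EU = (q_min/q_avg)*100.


EU = (q_min/q_avg)*100 = (7.22/10.24)*100 = 70.5078%

70.5078 %


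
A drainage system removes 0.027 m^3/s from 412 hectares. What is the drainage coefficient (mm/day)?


DC = Q * 86400 / (A * 10000) * 1000
DC = 0.027 * 86400 / (412 * 10000) * 1000
DC = 2332800.0000 / 4120000

0.5662 mm/day


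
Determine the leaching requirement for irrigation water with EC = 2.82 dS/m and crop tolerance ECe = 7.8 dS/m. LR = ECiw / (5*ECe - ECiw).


LR = ECiw / (5*ECe - ECiw)
LR = 2.82 / (5*7.8 - 2.82)
LR = 2.82 / 36.1800

0.0779


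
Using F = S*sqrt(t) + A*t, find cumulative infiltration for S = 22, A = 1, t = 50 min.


F = S*sqrt(t) + A*t
F = 22*sqrt(50) + 1*50
F = 22*7.071068 + 50

205.5635 mm


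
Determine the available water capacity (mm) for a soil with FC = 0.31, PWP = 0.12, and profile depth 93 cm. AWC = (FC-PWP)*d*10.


AWC = (FC - PWP) * d * 10
AWC = (0.31 - 0.12) * 93 * 10
AWC = 0.1900 * 93 * 10

176.7000 mm


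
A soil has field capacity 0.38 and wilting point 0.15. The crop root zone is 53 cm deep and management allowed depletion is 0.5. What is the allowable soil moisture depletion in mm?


SMD = (FC - PWP) * d * MAD * 10
SMD = (0.38 - 0.15) * 53 * 0.5 * 10
SMD = 0.2300 * 53 * 0.5 * 10

60.9500 mm


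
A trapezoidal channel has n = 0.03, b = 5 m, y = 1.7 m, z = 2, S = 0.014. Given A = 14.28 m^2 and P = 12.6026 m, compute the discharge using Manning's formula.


R = A/P = 14.28/12.6026 = 1.133100
Q = (1/0.03) * 14.28 * 1.133100^(2/3) * 0.014^0.5

61.2139 m^3/s


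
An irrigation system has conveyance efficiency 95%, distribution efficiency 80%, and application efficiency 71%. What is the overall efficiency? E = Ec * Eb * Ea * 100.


Ec = 0.95, Eb = 0.8, Ea = 0.71
E = 0.95 * 0.8 * 0.71 * 100 = 53.9600%

53.9600 %


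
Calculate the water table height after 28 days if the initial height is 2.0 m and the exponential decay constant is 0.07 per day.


m = m0 * exp(-k*t)
m = 2.0 * exp(-0.07 * 28)
m = 2.0 * exp(-1.9600)

0.2817 m


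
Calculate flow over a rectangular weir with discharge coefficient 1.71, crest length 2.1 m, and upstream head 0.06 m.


Q = C * L * H^(3/2) = 1.71 * 2.1 * 0.06^1.5 = 1.71 * 2.1 * 0.014697

0.0528 m^3/s


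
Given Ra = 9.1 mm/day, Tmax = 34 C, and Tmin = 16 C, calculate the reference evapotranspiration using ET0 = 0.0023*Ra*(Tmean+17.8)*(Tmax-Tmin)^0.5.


Tmean = (Tmax + Tmin)/2 = (34 + 16)/2 = 25.0
ET0 = 0.0023 * 9.1 * (25.0 + 17.8) * sqrt(34 - 16)
ET0 = 0.0023 * 9.1 * 42.8 * 4.242641

3.8006 mm/day


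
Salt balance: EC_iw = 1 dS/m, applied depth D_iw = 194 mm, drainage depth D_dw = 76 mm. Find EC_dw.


EC_dw = EC_iw * D_iw / D_dw
EC_dw = 1 * 194 / 76
EC_dw = 194 / 76

2.5526 dS/m


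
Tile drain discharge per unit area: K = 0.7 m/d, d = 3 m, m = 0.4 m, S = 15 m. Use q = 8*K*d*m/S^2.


q = 8*K*d*m/S^2
q = 8*0.7*3*0.4/15^2
q = 6.7200 / 225

0.0299 m/d


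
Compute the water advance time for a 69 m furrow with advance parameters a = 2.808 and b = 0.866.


t = (L/a)^(1/b)
t = (69/2.808)^(1/0.866)
t = 24.572650^(1/0.866)

40.3276 min
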